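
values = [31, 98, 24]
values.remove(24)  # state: [31, 98]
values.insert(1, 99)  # [31, 99, 98]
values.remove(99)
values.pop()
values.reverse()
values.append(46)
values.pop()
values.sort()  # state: [31]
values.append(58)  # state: [31, 58]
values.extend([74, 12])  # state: [31, 58, 74, 12]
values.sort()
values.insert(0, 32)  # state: [32, 12, 31, 58, 74]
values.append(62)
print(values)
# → [32, 12, 31, 58, 74, 62]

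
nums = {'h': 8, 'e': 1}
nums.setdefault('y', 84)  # 84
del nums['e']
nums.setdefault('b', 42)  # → 42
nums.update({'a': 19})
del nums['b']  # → {'h': 8, 'y': 84, 'a': 19}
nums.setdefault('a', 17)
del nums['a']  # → {'h': 8, 'y': 84}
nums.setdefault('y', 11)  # 84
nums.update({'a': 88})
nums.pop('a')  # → 88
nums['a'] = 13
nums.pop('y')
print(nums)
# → {'h': 8, 'a': 13}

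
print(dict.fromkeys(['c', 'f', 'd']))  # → {'c': None, 'f': None, 'd': None}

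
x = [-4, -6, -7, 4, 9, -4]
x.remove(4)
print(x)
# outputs [-4, -6, -7, 9, -4]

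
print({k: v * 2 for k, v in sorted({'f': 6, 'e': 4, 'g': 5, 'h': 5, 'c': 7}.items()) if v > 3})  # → {'c': 14, 'e': 8, 'f': 12, 'g': 10, 'h': 10}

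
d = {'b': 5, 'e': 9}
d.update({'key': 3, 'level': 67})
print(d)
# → {'b': 5, 'e': 9, 'key': 3, 'level': 67}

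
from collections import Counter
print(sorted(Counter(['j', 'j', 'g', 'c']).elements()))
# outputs ['c', 'g', 'j', 'j']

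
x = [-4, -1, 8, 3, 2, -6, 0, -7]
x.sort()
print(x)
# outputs [-7, -6, -4, -1, 0, 2, 3, 8]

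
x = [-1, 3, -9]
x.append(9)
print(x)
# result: [-1, 3, -9, 9]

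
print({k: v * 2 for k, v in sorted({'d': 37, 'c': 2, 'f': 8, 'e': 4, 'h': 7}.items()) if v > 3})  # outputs {'d': 74, 'e': 8, 'f': 16, 'h': 14}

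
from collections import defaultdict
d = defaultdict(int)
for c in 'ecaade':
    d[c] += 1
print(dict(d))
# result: {'e': 2, 'c': 1, 'a': 2, 'd': 1}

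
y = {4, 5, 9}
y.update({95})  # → {4, 5, 9, 95}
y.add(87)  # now {4, 5, 9, 87, 95}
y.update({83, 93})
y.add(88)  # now {4, 5, 9, 83, 87, 88, 93, 95}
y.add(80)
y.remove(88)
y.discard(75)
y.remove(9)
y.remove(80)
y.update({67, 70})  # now {4, 5, 67, 70, 83, 87, 93, 95}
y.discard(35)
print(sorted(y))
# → [4, 5, 67, 70, 83, 87, 93, 95]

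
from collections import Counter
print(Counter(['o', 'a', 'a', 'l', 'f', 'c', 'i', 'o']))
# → Counter({'o': 2, 'a': 2, 'l': 1, 'f': 1, 'c': 1, 'i': 1})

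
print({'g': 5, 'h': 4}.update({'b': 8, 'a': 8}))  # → None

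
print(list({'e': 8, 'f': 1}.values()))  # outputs [8, 1]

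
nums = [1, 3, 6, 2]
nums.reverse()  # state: [2, 6, 3, 1]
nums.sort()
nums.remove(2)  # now [1, 3, 6]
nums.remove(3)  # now [1, 6]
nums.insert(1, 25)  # [1, 25, 6]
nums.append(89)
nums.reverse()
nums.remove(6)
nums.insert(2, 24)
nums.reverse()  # [1, 24, 25, 89]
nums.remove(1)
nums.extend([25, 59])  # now [24, 25, 89, 25, 59]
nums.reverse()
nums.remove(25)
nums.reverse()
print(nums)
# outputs [24, 25, 89, 59]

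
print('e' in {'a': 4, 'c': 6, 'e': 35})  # True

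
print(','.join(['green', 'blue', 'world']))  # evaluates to green,blue,world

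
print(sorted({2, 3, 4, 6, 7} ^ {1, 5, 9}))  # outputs [1, 2, 3, 4, 5, 6, 7, 9]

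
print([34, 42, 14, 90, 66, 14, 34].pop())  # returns 34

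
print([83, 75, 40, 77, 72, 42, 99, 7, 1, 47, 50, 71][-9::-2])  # [77, 75]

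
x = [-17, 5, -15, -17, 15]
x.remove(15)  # [-17, 5, -15, -17]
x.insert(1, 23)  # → [-17, 23, 5, -15, -17]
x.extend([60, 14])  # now [-17, 23, 5, -15, -17, 60, 14]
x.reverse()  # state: [14, 60, -17, -15, 5, 23, -17]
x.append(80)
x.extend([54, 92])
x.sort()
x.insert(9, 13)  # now [-17, -17, -15, 5, 14, 23, 54, 60, 80, 13, 92]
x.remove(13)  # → [-17, -17, -15, 5, 14, 23, 54, 60, 80, 92]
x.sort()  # [-17, -17, -15, 5, 14, 23, 54, 60, 80, 92]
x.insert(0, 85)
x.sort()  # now [-17, -17, -15, 5, 14, 23, 54, 60, 80, 85, 92]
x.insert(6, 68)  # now [-17, -17, -15, 5, 14, 23, 68, 54, 60, 80, 85, 92]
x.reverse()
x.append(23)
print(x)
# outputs [92, 85, 80, 60, 54, 68, 23, 14, 5, -15, -17, -17, 23]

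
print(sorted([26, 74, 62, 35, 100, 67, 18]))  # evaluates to [18, 26, 35, 62, 67, 74, 100]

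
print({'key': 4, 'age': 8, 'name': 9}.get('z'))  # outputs None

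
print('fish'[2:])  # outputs sh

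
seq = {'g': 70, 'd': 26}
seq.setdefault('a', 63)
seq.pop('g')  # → 70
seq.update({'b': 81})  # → {'d': 26, 'a': 63, 'b': 81}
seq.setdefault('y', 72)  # 72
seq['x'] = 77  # {'d': 26, 'a': 63, 'b': 81, 'y': 72, 'x': 77}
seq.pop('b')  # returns 81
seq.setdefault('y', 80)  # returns 72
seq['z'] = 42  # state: {'d': 26, 'a': 63, 'y': 72, 'x': 77, 'z': 42}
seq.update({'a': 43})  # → {'d': 26, 'a': 43, 'y': 72, 'x': 77, 'z': 42}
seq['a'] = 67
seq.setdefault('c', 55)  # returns 55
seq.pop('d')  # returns 26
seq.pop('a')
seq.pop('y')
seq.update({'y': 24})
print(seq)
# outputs {'x': 77, 'z': 42, 'c': 55, 'y': 24}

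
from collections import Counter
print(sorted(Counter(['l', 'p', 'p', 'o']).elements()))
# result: ['l', 'o', 'p', 'p']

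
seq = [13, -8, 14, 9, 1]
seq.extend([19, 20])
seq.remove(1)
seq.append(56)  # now [13, -8, 14, 9, 19, 20, 56]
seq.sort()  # [-8, 9, 13, 14, 19, 20, 56]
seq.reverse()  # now [56, 20, 19, 14, 13, 9, -8]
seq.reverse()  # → [-8, 9, 13, 14, 19, 20, 56]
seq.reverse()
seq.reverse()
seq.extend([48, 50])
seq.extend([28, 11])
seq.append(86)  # [-8, 9, 13, 14, 19, 20, 56, 48, 50, 28, 11, 86]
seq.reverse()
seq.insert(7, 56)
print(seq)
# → [86, 11, 28, 50, 48, 56, 20, 56, 19, 14, 13, 9, -8]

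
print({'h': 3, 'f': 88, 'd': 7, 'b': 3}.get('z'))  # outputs None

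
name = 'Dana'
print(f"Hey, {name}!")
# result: Hey, Dana!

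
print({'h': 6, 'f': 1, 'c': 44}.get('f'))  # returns 1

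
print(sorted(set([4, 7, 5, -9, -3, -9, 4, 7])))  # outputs [-9, -3, 4, 5, 7]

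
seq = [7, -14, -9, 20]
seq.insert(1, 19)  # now [7, 19, -14, -9, 20]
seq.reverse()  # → [20, -9, -14, 19, 7]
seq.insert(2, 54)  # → [20, -9, 54, -14, 19, 7]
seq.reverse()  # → [7, 19, -14, 54, -9, 20]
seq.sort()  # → [-14, -9, 7, 19, 20, 54]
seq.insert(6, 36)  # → [-14, -9, 7, 19, 20, 54, 36]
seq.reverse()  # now [36, 54, 20, 19, 7, -9, -14]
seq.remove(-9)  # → [36, 54, 20, 19, 7, -14]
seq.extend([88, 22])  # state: [36, 54, 20, 19, 7, -14, 88, 22]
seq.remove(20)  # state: [36, 54, 19, 7, -14, 88, 22]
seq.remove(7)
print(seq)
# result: [36, 54, 19, -14, 88, 22]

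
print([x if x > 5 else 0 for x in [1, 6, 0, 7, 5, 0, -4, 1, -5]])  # [0, 6, 0, 7, 0, 0, 0, 0, 0]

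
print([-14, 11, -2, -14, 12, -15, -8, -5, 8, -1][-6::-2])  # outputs [12, -2, -14]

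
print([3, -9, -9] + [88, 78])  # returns [3, -9, -9, 88, 78]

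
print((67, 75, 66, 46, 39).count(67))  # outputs 1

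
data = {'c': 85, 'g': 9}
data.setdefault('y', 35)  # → 35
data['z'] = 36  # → {'c': 85, 'g': 9, 'y': 35, 'z': 36}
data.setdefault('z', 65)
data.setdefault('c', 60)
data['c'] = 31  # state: {'c': 31, 'g': 9, 'y': 35, 'z': 36}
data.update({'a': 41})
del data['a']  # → {'c': 31, 'g': 9, 'y': 35, 'z': 36}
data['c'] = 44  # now {'c': 44, 'g': 9, 'y': 35, 'z': 36}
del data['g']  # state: {'c': 44, 'y': 35, 'z': 36}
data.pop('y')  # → 35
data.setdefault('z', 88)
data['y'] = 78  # {'c': 44, 'z': 36, 'y': 78}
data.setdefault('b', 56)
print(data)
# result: {'c': 44, 'z': 36, 'y': 78, 'b': 56}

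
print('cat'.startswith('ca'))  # True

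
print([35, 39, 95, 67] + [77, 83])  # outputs [35, 39, 95, 67, 77, 83]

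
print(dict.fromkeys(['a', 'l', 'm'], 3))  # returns {'a': 3, 'l': 3, 'm': 3}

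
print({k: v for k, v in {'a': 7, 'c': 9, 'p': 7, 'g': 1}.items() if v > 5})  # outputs {'a': 7, 'c': 9, 'p': 7}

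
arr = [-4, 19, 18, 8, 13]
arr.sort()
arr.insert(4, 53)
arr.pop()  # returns 19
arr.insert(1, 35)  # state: [-4, 35, 8, 13, 18, 53]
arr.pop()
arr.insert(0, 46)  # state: [46, -4, 35, 8, 13, 18]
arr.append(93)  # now [46, -4, 35, 8, 13, 18, 93]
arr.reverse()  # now [93, 18, 13, 8, 35, -4, 46]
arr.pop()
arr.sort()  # [-4, 8, 13, 18, 35, 93]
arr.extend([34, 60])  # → [-4, 8, 13, 18, 35, 93, 34, 60]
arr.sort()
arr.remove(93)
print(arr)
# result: [-4, 8, 13, 18, 34, 35, 60]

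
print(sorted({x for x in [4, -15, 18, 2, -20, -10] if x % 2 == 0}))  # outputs [-20, -10, 2, 4, 18]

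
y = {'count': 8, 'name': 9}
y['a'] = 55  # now {'count': 8, 'name': 9, 'a': 55}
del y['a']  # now {'count': 8, 'name': 9}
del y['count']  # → {'name': 9}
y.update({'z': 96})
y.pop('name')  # 9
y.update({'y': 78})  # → {'z': 96, 'y': 78}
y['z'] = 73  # {'z': 73, 'y': 78}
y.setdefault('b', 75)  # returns 75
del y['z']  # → {'y': 78, 'b': 75}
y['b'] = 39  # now {'y': 78, 'b': 39}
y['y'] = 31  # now {'y': 31, 'b': 39}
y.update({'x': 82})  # {'y': 31, 'b': 39, 'x': 82}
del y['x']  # {'y': 31, 'b': 39}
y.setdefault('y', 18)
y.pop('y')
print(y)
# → {'b': 39}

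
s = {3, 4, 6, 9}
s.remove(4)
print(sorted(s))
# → [3, 6, 9]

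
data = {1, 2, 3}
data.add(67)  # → {1, 2, 3, 67}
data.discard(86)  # {1, 2, 3, 67}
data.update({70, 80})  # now {1, 2, 3, 67, 70, 80}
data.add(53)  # {1, 2, 3, 53, 67, 70, 80}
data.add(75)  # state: {1, 2, 3, 53, 67, 70, 75, 80}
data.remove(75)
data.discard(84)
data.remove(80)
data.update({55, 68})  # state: {1, 2, 3, 53, 55, 67, 68, 70}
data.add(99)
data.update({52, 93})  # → {1, 2, 3, 52, 53, 55, 67, 68, 70, 93, 99}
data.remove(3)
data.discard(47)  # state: {1, 2, 52, 53, 55, 67, 68, 70, 93, 99}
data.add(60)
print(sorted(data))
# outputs [1, 2, 52, 53, 55, 60, 67, 68, 70, 93, 99]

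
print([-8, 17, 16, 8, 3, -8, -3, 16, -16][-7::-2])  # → [16, -8]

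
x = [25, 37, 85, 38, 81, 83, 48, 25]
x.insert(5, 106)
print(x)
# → [25, 37, 85, 38, 81, 106, 83, 48, 25]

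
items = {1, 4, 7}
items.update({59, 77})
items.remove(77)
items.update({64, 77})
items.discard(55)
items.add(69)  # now {1, 4, 7, 59, 64, 69, 77}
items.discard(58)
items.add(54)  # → {1, 4, 7, 54, 59, 64, 69, 77}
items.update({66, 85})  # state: {1, 4, 7, 54, 59, 64, 66, 69, 77, 85}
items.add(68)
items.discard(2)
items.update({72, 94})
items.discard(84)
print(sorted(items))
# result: [1, 4, 7, 54, 59, 64, 66, 68, 69, 72, 77, 85, 94]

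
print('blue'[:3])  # blu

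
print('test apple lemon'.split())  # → ['test', 'apple', 'lemon']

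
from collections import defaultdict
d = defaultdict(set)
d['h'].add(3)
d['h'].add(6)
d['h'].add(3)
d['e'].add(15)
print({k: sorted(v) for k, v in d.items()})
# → {'h': [3, 6], 'e': [15]}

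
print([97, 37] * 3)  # [97, 37, 97, 37, 97, 37]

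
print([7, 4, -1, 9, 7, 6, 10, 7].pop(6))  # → 10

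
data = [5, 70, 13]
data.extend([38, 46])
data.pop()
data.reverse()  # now [38, 13, 70, 5]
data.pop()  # 5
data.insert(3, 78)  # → [38, 13, 70, 78]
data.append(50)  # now [38, 13, 70, 78, 50]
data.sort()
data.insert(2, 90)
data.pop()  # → 78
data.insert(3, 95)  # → [13, 38, 90, 95, 50, 70]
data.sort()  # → [13, 38, 50, 70, 90, 95]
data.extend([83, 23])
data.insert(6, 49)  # [13, 38, 50, 70, 90, 95, 49, 83, 23]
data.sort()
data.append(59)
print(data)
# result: [13, 23, 38, 49, 50, 70, 83, 90, 95, 59]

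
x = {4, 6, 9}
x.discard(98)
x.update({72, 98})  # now {4, 6, 9, 72, 98}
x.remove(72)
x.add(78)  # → {4, 6, 9, 78, 98}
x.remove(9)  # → {4, 6, 78, 98}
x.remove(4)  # {6, 78, 98}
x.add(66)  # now {6, 66, 78, 98}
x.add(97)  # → {6, 66, 78, 97, 98}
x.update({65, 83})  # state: {6, 65, 66, 78, 83, 97, 98}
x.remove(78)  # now {6, 65, 66, 83, 97, 98}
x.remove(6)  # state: {65, 66, 83, 97, 98}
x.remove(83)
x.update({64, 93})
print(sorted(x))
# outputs [64, 65, 66, 93, 97, 98]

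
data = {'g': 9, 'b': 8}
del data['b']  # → {'g': 9}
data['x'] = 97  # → {'g': 9, 'x': 97}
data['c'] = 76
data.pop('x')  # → 97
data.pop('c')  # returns 76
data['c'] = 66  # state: {'g': 9, 'c': 66}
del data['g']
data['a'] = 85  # {'c': 66, 'a': 85}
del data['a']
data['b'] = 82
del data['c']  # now {'b': 82}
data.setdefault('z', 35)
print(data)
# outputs {'b': 82, 'z': 35}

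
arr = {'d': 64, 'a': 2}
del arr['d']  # {'a': 2}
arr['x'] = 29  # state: {'a': 2, 'x': 29}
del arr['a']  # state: {'x': 29}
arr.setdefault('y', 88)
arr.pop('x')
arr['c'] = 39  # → {'y': 88, 'c': 39}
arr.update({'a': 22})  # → {'y': 88, 'c': 39, 'a': 22}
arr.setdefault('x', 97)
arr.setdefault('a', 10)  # 22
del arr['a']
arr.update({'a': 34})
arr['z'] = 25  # {'y': 88, 'c': 39, 'x': 97, 'a': 34, 'z': 25}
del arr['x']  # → {'y': 88, 'c': 39, 'a': 34, 'z': 25}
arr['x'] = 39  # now {'y': 88, 'c': 39, 'a': 34, 'z': 25, 'x': 39}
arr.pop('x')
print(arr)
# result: {'y': 88, 'c': 39, 'a': 34, 'z': 25}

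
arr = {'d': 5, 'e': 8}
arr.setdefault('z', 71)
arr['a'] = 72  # {'d': 5, 'e': 8, 'z': 71, 'a': 72}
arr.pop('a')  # 72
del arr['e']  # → {'d': 5, 'z': 71}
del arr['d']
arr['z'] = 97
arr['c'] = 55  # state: {'z': 97, 'c': 55}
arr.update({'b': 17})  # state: {'z': 97, 'c': 55, 'b': 17}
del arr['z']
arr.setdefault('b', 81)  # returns 17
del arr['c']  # {'b': 17}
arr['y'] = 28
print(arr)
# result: {'b': 17, 'y': 28}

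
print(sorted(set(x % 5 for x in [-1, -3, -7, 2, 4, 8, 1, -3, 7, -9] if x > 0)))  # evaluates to [1, 2, 3, 4]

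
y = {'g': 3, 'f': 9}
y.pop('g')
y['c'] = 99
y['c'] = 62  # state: {'f': 9, 'c': 62}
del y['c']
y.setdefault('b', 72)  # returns 72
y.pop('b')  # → 72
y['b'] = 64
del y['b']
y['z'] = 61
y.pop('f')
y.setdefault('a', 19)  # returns 19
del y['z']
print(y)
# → {'a': 19}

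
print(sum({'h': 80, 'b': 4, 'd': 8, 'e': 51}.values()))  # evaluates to 143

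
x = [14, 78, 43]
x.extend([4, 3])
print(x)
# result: [14, 78, 43, 4, 3]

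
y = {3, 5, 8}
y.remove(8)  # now {3, 5}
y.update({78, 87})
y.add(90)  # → {3, 5, 78, 87, 90}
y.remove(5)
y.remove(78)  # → {3, 87, 90}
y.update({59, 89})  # {3, 59, 87, 89, 90}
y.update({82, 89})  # {3, 59, 82, 87, 89, 90}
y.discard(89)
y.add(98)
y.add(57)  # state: {3, 57, 59, 82, 87, 90, 98}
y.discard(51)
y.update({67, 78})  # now {3, 57, 59, 67, 78, 82, 87, 90, 98}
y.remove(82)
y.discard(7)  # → {3, 57, 59, 67, 78, 87, 90, 98}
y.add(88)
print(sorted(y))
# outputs [3, 57, 59, 67, 78, 87, 88, 90, 98]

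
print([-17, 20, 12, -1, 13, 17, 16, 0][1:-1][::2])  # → [20, -1, 17]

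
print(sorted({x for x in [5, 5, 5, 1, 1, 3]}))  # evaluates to [1, 3, 5]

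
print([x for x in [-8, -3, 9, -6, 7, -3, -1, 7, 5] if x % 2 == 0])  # [-8, -6]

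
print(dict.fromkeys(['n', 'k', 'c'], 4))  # {'n': 4, 'k': 4, 'c': 4}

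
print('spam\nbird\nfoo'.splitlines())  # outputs ['spam', 'bird', 'foo']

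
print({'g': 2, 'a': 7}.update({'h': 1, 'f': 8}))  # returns None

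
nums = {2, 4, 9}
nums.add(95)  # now {2, 4, 9, 95}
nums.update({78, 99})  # {2, 4, 9, 78, 95, 99}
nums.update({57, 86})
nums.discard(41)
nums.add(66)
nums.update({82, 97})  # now {2, 4, 9, 57, 66, 78, 82, 86, 95, 97, 99}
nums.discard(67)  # {2, 4, 9, 57, 66, 78, 82, 86, 95, 97, 99}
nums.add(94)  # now {2, 4, 9, 57, 66, 78, 82, 86, 94, 95, 97, 99}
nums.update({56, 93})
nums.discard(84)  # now {2, 4, 9, 56, 57, 66, 78, 82, 86, 93, 94, 95, 97, 99}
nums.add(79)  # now {2, 4, 9, 56, 57, 66, 78, 79, 82, 86, 93, 94, 95, 97, 99}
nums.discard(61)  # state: {2, 4, 9, 56, 57, 66, 78, 79, 82, 86, 93, 94, 95, 97, 99}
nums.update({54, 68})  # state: {2, 4, 9, 54, 56, 57, 66, 68, 78, 79, 82, 86, 93, 94, 95, 97, 99}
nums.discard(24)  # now {2, 4, 9, 54, 56, 57, 66, 68, 78, 79, 82, 86, 93, 94, 95, 97, 99}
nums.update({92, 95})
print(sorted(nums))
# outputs [2, 4, 9, 54, 56, 57, 66, 68, 78, 79, 82, 86, 92, 93, 94, 95, 97, 99]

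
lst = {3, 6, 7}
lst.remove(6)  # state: {3, 7}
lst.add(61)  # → {3, 7, 61}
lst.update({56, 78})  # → {3, 7, 56, 61, 78}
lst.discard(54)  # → {3, 7, 56, 61, 78}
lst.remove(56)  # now {3, 7, 61, 78}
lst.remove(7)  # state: {3, 61, 78}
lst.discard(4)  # {3, 61, 78}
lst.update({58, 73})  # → {3, 58, 61, 73, 78}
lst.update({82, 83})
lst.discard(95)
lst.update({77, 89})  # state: {3, 58, 61, 73, 77, 78, 82, 83, 89}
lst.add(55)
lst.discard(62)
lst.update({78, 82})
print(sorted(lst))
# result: [3, 55, 58, 61, 73, 77, 78, 82, 83, 89]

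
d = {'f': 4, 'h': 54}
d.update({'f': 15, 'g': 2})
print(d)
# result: {'f': 15, 'h': 54, 'g': 2}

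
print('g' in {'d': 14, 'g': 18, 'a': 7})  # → True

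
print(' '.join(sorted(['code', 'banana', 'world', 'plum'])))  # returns banana code plum world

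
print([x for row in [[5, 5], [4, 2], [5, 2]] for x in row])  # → [5, 5, 4, 2, 5, 2]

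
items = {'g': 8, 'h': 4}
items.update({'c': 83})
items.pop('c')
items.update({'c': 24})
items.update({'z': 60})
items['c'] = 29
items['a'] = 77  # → {'g': 8, 'h': 4, 'c': 29, 'z': 60, 'a': 77}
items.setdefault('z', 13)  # 60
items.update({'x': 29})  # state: {'g': 8, 'h': 4, 'c': 29, 'z': 60, 'a': 77, 'x': 29}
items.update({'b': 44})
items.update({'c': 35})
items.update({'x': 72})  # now {'g': 8, 'h': 4, 'c': 35, 'z': 60, 'a': 77, 'x': 72, 'b': 44}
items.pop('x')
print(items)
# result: {'g': 8, 'h': 4, 'c': 35, 'z': 60, 'a': 77, 'b': 44}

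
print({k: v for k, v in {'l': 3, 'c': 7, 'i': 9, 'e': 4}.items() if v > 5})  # {'c': 7, 'i': 9}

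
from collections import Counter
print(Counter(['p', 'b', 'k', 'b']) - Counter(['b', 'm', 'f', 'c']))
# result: Counter({'p': 1, 'b': 1, 'k': 1})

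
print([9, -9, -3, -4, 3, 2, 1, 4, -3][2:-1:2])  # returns [-3, 3, 1]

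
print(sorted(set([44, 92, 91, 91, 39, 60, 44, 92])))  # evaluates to [39, 44, 60, 91, 92]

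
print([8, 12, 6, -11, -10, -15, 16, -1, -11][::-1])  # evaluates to [-11, -1, 16, -15, -10, -11, 6, 12, 8]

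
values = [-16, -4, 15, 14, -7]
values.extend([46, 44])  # [-16, -4, 15, 14, -7, 46, 44]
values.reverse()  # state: [44, 46, -7, 14, 15, -4, -16]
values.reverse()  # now [-16, -4, 15, 14, -7, 46, 44]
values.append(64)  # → [-16, -4, 15, 14, -7, 46, 44, 64]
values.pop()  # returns 64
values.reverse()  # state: [44, 46, -7, 14, 15, -4, -16]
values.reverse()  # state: [-16, -4, 15, 14, -7, 46, 44]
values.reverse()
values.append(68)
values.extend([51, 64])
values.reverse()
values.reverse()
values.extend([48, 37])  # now [44, 46, -7, 14, 15, -4, -16, 68, 51, 64, 48, 37]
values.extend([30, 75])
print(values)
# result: [44, 46, -7, 14, 15, -4, -16, 68, 51, 64, 48, 37, 30, 75]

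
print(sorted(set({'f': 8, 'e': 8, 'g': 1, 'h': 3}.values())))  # [1, 3, 8]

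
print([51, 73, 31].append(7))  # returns None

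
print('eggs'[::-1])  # sgge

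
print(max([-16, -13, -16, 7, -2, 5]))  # 7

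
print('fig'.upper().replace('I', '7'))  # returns F7G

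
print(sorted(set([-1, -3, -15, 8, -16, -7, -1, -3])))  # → [-16, -15, -7, -3, -1, 8]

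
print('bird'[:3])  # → bir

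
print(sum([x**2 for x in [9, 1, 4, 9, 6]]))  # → 215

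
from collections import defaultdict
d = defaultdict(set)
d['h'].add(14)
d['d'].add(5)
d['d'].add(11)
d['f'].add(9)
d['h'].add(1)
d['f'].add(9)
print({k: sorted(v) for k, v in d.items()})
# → {'h': [1, 14], 'd': [5, 11], 'f': [9]}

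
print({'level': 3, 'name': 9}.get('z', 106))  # 106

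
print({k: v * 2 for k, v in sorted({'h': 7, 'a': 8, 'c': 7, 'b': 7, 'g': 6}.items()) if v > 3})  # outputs {'a': 16, 'b': 14, 'c': 14, 'g': 12, 'h': 14}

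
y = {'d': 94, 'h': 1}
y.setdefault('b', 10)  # 10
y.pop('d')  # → 94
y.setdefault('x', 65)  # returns 65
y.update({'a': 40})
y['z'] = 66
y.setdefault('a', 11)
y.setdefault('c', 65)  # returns 65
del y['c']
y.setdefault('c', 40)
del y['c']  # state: {'h': 1, 'b': 10, 'x': 65, 'a': 40, 'z': 66}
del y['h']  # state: {'b': 10, 'x': 65, 'a': 40, 'z': 66}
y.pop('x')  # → 65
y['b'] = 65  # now {'b': 65, 'a': 40, 'z': 66}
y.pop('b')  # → 65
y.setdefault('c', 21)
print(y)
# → {'a': 40, 'z': 66, 'c': 21}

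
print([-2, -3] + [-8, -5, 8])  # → [-2, -3, -8, -5, 8]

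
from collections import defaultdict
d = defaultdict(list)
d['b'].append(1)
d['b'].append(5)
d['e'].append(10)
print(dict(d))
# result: {'b': [1, 5], 'e': [10]}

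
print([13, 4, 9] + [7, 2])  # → [13, 4, 9, 7, 2]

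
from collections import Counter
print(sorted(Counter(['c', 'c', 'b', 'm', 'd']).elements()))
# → ['b', 'c', 'c', 'd', 'm']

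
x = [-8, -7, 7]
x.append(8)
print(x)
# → [-8, -7, 7, 8]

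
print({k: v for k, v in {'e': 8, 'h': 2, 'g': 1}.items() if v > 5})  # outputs {'e': 8}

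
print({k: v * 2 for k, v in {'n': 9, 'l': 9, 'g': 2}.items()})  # {'n': 18, 'l': 18, 'g': 4}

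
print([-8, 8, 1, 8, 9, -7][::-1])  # [-7, 9, 8, 1, 8, -8]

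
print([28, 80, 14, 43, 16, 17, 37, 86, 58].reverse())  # None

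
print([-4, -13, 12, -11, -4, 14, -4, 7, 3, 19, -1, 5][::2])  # [-4, 12, -4, -4, 3, -1]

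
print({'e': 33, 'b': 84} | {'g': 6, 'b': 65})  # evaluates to {'e': 33, 'b': 65, 'g': 6}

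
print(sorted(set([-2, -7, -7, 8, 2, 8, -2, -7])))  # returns [-7, -2, 2, 8]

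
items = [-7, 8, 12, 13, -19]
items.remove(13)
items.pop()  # -19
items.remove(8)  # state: [-7, 12]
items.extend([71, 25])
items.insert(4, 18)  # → [-7, 12, 71, 25, 18]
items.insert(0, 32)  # [32, -7, 12, 71, 25, 18]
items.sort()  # [-7, 12, 18, 25, 32, 71]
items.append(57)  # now [-7, 12, 18, 25, 32, 71, 57]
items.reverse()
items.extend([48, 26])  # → [57, 71, 32, 25, 18, 12, -7, 48, 26]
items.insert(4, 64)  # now [57, 71, 32, 25, 64, 18, 12, -7, 48, 26]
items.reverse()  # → [26, 48, -7, 12, 18, 64, 25, 32, 71, 57]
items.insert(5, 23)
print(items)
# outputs [26, 48, -7, 12, 18, 23, 64, 25, 32, 71, 57]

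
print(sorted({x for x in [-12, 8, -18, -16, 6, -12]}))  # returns [-18, -16, -12, 6, 8]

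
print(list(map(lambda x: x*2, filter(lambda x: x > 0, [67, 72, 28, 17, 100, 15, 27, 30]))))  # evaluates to [134, 144, 56, 34, 200, 30, 54, 60]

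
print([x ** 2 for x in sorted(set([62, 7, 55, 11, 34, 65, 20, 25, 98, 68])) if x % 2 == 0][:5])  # [400, 1156, 3844, 4624, 9604]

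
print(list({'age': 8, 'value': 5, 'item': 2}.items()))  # [('age', 8), ('value', 5), ('item', 2)]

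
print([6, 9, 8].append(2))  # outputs None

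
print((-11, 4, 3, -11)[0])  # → -11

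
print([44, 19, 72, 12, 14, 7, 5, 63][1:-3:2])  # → [19, 12]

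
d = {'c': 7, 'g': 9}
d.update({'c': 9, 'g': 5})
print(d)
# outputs {'c': 9, 'g': 5}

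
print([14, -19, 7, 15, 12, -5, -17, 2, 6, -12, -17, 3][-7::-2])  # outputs [-5, 15, -19]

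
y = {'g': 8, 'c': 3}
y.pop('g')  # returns 8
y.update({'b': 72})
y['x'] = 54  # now {'c': 3, 'b': 72, 'x': 54}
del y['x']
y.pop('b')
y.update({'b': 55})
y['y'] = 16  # {'c': 3, 'b': 55, 'y': 16}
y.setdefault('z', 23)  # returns 23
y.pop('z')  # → 23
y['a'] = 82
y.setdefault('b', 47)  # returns 55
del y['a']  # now {'c': 3, 'b': 55, 'y': 16}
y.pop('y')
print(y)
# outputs {'c': 3, 'b': 55}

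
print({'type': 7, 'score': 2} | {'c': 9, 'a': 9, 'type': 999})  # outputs {'type': 999, 'score': 2, 'c': 9, 'a': 9}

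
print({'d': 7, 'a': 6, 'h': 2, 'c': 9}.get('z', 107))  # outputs 107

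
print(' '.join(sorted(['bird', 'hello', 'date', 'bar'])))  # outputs bar bird date hello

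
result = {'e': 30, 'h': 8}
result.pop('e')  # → 30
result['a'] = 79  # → {'h': 8, 'a': 79}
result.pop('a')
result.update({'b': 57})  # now {'h': 8, 'b': 57}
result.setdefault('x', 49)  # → 49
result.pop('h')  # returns 8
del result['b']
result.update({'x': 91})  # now {'x': 91}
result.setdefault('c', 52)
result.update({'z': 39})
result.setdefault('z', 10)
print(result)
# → {'x': 91, 'c': 52, 'z': 39}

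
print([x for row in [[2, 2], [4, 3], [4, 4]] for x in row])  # [2, 2, 4, 3, 4, 4]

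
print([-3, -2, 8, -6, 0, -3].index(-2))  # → 1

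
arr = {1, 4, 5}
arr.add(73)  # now {1, 4, 5, 73}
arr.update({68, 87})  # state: {1, 4, 5, 68, 73, 87}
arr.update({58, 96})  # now {1, 4, 5, 58, 68, 73, 87, 96}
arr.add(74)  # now {1, 4, 5, 58, 68, 73, 74, 87, 96}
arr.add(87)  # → {1, 4, 5, 58, 68, 73, 74, 87, 96}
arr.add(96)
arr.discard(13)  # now {1, 4, 5, 58, 68, 73, 74, 87, 96}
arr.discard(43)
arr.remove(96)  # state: {1, 4, 5, 58, 68, 73, 74, 87}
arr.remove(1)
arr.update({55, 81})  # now {4, 5, 55, 58, 68, 73, 74, 81, 87}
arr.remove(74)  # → {4, 5, 55, 58, 68, 73, 81, 87}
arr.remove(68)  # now {4, 5, 55, 58, 73, 81, 87}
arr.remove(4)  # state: {5, 55, 58, 73, 81, 87}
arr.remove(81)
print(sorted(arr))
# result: [5, 55, 58, 73, 87]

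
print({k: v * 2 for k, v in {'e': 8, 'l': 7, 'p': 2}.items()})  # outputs {'e': 16, 'l': 14, 'p': 4}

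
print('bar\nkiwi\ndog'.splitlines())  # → ['bar', 'kiwi', 'dog']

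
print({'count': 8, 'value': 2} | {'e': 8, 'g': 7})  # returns {'count': 8, 'value': 2, 'e': 8, 'g': 7}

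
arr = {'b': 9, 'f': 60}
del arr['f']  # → {'b': 9}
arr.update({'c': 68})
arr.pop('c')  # 68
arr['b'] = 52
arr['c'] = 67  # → {'b': 52, 'c': 67}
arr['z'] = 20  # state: {'b': 52, 'c': 67, 'z': 20}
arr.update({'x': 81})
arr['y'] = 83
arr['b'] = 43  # {'b': 43, 'c': 67, 'z': 20, 'x': 81, 'y': 83}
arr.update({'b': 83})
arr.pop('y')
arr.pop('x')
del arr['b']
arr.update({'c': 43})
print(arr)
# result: {'c': 43, 'z': 20}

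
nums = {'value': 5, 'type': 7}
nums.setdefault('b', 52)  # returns 52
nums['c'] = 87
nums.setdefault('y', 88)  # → 88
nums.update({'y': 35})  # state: {'value': 5, 'type': 7, 'b': 52, 'c': 87, 'y': 35}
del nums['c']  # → {'value': 5, 'type': 7, 'b': 52, 'y': 35}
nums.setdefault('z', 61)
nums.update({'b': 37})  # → {'value': 5, 'type': 7, 'b': 37, 'y': 35, 'z': 61}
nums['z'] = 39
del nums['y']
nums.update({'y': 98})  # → {'value': 5, 'type': 7, 'b': 37, 'z': 39, 'y': 98}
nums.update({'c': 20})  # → {'value': 5, 'type': 7, 'b': 37, 'z': 39, 'y': 98, 'c': 20}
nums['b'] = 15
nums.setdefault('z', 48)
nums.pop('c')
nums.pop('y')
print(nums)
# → {'value': 5, 'type': 7, 'b': 15, 'z': 39}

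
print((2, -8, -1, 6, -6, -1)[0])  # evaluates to 2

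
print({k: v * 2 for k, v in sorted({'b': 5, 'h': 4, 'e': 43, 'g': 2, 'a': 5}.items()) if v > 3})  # {'a': 10, 'b': 10, 'e': 86, 'h': 8}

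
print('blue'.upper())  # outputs BLUE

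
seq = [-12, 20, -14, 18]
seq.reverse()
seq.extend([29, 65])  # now [18, -14, 20, -12, 29, 65]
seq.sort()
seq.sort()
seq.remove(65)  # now [-14, -12, 18, 20, 29]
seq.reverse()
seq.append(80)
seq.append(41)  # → [29, 20, 18, -12, -14, 80, 41]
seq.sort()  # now [-14, -12, 18, 20, 29, 41, 80]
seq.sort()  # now [-14, -12, 18, 20, 29, 41, 80]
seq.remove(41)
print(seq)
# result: [-14, -12, 18, 20, 29, 80]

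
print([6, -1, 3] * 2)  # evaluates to [6, -1, 3, 6, -1, 3]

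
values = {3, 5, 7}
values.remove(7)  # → {3, 5}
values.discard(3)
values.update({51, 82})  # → {5, 51, 82}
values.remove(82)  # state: {5, 51}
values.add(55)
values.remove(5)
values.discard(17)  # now {51, 55}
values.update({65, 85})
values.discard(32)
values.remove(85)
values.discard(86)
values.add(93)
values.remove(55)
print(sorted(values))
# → [51, 65, 93]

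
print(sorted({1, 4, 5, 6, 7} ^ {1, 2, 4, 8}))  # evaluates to [2, 5, 6, 7, 8]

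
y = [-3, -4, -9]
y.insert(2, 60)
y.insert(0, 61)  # [61, -3, -4, 60, -9]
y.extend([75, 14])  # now [61, -3, -4, 60, -9, 75, 14]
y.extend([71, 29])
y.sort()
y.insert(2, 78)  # [-9, -4, 78, -3, 14, 29, 60, 61, 71, 75]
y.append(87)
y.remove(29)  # [-9, -4, 78, -3, 14, 60, 61, 71, 75, 87]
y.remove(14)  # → [-9, -4, 78, -3, 60, 61, 71, 75, 87]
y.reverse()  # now [87, 75, 71, 61, 60, -3, 78, -4, -9]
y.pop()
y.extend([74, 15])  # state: [87, 75, 71, 61, 60, -3, 78, -4, 74, 15]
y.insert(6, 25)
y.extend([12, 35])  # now [87, 75, 71, 61, 60, -3, 25, 78, -4, 74, 15, 12, 35]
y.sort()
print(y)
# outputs [-4, -3, 12, 15, 25, 35, 60, 61, 71, 74, 75, 78, 87]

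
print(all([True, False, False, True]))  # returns False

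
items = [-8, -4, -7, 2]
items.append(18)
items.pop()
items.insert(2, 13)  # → [-8, -4, 13, -7, 2]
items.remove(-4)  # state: [-8, 13, -7, 2]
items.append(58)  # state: [-8, 13, -7, 2, 58]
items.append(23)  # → [-8, 13, -7, 2, 58, 23]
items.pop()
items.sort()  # [-8, -7, 2, 13, 58]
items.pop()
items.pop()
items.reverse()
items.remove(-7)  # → [2, -8]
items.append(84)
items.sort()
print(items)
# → [-8, 2, 84]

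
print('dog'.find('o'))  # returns 1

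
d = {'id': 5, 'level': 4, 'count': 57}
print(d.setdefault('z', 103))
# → 103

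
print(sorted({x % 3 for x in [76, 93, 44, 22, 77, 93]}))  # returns [0, 1, 2]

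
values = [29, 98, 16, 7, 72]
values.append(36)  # [29, 98, 16, 7, 72, 36]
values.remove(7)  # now [29, 98, 16, 72, 36]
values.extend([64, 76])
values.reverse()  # [76, 64, 36, 72, 16, 98, 29]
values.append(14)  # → [76, 64, 36, 72, 16, 98, 29, 14]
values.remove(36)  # [76, 64, 72, 16, 98, 29, 14]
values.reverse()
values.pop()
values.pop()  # 64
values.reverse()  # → [72, 16, 98, 29, 14]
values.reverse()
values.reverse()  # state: [72, 16, 98, 29, 14]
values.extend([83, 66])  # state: [72, 16, 98, 29, 14, 83, 66]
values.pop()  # 66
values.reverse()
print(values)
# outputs [83, 14, 29, 98, 16, 72]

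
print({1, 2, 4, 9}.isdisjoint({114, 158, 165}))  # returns True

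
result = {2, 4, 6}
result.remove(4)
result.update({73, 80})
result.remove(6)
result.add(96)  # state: {2, 73, 80, 96}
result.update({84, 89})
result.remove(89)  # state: {2, 73, 80, 84, 96}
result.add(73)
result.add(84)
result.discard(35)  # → {2, 73, 80, 84, 96}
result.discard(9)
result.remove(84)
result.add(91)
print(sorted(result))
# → [2, 73, 80, 91, 96]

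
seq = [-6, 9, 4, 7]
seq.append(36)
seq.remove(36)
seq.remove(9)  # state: [-6, 4, 7]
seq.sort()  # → [-6, 4, 7]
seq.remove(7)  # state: [-6, 4]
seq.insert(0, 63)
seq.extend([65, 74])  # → [63, -6, 4, 65, 74]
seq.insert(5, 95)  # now [63, -6, 4, 65, 74, 95]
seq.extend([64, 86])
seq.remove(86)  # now [63, -6, 4, 65, 74, 95, 64]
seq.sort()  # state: [-6, 4, 63, 64, 65, 74, 95]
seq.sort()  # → [-6, 4, 63, 64, 65, 74, 95]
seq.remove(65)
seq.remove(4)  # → [-6, 63, 64, 74, 95]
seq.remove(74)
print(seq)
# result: [-6, 63, 64, 95]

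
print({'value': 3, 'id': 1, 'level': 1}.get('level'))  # 1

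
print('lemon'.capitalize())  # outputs Lemon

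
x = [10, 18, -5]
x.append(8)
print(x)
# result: [10, 18, -5, 8]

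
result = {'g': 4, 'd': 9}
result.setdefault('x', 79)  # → 79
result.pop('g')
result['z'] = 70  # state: {'d': 9, 'x': 79, 'z': 70}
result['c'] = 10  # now {'d': 9, 'x': 79, 'z': 70, 'c': 10}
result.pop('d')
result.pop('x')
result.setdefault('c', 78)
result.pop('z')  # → 70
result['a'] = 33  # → {'c': 10, 'a': 33}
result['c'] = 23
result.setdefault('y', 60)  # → 60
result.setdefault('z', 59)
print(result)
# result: {'c': 23, 'a': 33, 'y': 60, 'z': 59}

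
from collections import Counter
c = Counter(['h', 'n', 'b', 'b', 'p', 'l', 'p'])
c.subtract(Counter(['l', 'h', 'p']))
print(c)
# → Counter({'b': 2, 'n': 1, 'p': 1, 'h': 0, 'l': 0})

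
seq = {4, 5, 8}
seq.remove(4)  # {5, 8}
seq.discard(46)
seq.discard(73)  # {5, 8}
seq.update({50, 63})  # {5, 8, 50, 63}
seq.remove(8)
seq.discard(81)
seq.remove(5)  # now {50, 63}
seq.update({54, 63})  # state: {50, 54, 63}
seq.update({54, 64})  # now {50, 54, 63, 64}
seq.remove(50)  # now {54, 63, 64}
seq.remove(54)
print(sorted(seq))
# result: [63, 64]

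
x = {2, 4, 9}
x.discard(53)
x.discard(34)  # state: {2, 4, 9}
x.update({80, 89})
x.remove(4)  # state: {2, 9, 80, 89}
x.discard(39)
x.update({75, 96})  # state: {2, 9, 75, 80, 89, 96}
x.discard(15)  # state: {2, 9, 75, 80, 89, 96}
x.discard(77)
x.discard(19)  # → {2, 9, 75, 80, 89, 96}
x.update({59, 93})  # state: {2, 9, 59, 75, 80, 89, 93, 96}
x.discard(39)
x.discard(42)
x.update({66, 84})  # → {2, 9, 59, 66, 75, 80, 84, 89, 93, 96}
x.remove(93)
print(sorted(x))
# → [2, 9, 59, 66, 75, 80, 84, 89, 96]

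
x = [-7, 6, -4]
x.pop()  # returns -4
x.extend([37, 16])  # [-7, 6, 37, 16]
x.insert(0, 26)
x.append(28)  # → [26, -7, 6, 37, 16, 28]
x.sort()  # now [-7, 6, 16, 26, 28, 37]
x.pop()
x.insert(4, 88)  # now [-7, 6, 16, 26, 88, 28]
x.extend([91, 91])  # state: [-7, 6, 16, 26, 88, 28, 91, 91]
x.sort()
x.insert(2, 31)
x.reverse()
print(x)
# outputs [91, 91, 88, 28, 26, 16, 31, 6, -7]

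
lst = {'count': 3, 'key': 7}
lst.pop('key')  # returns 7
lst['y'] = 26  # {'count': 3, 'y': 26}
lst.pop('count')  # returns 3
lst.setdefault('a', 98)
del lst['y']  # {'a': 98}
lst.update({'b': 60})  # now {'a': 98, 'b': 60}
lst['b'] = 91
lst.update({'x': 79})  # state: {'a': 98, 'b': 91, 'x': 79}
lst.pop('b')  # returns 91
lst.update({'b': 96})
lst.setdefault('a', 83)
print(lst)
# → {'a': 98, 'x': 79, 'b': 96}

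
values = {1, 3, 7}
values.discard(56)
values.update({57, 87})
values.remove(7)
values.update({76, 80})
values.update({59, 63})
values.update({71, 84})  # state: {1, 3, 57, 59, 63, 71, 76, 80, 84, 87}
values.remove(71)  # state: {1, 3, 57, 59, 63, 76, 80, 84, 87}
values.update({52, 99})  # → {1, 3, 52, 57, 59, 63, 76, 80, 84, 87, 99}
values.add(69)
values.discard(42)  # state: {1, 3, 52, 57, 59, 63, 69, 76, 80, 84, 87, 99}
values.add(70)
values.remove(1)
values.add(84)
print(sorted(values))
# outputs [3, 52, 57, 59, 63, 69, 70, 76, 80, 84, 87, 99]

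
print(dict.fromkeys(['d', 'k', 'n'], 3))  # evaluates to {'d': 3, 'k': 3, 'n': 3}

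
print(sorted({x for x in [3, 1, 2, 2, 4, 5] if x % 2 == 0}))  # [2, 4]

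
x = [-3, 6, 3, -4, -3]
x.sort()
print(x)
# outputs [-4, -3, -3, 3, 6]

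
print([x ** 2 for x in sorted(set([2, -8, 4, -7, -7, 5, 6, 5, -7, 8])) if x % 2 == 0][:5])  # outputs [64, 4, 16, 36, 64]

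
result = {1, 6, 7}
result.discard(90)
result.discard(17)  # {1, 6, 7}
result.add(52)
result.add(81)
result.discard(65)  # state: {1, 6, 7, 52, 81}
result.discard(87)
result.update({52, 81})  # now {1, 6, 7, 52, 81}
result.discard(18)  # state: {1, 6, 7, 52, 81}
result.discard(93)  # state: {1, 6, 7, 52, 81}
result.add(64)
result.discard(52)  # {1, 6, 7, 64, 81}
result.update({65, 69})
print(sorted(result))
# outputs [1, 6, 7, 64, 65, 69, 81]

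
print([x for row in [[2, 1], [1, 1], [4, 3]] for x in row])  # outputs [2, 1, 1, 1, 4, 3]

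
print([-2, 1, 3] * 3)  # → [-2, 1, 3, -2, 1, 3, -2, 1, 3]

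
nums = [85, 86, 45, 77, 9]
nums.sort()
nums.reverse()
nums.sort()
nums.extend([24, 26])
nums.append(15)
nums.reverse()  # [15, 26, 24, 86, 85, 77, 45, 9]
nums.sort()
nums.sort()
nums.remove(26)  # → [9, 15, 24, 45, 77, 85, 86]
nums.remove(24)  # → [9, 15, 45, 77, 85, 86]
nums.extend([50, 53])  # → [9, 15, 45, 77, 85, 86, 50, 53]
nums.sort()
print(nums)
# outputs [9, 15, 45, 50, 53, 77, 85, 86]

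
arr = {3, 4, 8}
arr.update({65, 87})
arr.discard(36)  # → {3, 4, 8, 65, 87}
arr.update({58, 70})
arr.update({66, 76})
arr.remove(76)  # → {3, 4, 8, 58, 65, 66, 70, 87}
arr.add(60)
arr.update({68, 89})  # {3, 4, 8, 58, 60, 65, 66, 68, 70, 87, 89}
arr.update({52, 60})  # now {3, 4, 8, 52, 58, 60, 65, 66, 68, 70, 87, 89}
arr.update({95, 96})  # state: {3, 4, 8, 52, 58, 60, 65, 66, 68, 70, 87, 89, 95, 96}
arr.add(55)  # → {3, 4, 8, 52, 55, 58, 60, 65, 66, 68, 70, 87, 89, 95, 96}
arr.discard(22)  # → {3, 4, 8, 52, 55, 58, 60, 65, 66, 68, 70, 87, 89, 95, 96}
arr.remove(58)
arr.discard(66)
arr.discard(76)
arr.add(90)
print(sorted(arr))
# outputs [3, 4, 8, 52, 55, 60, 65, 68, 70, 87, 89, 90, 95, 96]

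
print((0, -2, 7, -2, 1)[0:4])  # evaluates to (0, -2, 7, -2)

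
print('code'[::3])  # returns ce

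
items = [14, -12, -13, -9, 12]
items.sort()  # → [-13, -12, -9, 12, 14]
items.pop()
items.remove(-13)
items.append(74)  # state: [-12, -9, 12, 74]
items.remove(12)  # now [-12, -9, 74]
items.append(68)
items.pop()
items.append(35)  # [-12, -9, 74, 35]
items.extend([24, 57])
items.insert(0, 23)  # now [23, -12, -9, 74, 35, 24, 57]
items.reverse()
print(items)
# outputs [57, 24, 35, 74, -9, -12, 23]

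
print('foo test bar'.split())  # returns ['foo', 'test', 'bar']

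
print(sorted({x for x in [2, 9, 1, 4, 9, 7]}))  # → [1, 2, 4, 7, 9]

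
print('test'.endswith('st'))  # True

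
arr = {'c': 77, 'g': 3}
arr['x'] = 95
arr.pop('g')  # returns 3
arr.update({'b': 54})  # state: {'c': 77, 'x': 95, 'b': 54}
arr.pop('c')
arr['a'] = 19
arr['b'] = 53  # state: {'x': 95, 'b': 53, 'a': 19}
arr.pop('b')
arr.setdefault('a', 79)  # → 19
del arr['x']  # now {'a': 19}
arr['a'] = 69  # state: {'a': 69}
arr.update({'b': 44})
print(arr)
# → {'a': 69, 'b': 44}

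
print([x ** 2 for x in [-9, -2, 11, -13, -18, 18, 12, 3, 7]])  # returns [81, 4, 121, 169, 324, 324, 144, 9, 49]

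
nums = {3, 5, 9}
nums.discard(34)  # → {3, 5, 9}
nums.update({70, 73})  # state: {3, 5, 9, 70, 73}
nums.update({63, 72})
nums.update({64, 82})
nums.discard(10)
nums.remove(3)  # {5, 9, 63, 64, 70, 72, 73, 82}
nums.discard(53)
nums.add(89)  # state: {5, 9, 63, 64, 70, 72, 73, 82, 89}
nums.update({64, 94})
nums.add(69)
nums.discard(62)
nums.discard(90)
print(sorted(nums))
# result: [5, 9, 63, 64, 69, 70, 72, 73, 82, 89, 94]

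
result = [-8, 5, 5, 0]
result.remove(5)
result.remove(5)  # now [-8, 0]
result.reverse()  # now [0, -8]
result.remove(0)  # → [-8]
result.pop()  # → -8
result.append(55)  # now [55]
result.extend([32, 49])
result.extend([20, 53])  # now [55, 32, 49, 20, 53]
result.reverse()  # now [53, 20, 49, 32, 55]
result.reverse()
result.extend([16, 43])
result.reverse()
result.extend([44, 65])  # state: [43, 16, 53, 20, 49, 32, 55, 44, 65]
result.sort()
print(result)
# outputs [16, 20, 32, 43, 44, 49, 53, 55, 65]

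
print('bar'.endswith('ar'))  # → True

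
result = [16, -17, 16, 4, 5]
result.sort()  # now [-17, 4, 5, 16, 16]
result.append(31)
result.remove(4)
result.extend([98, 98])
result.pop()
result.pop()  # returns 98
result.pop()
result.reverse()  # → [16, 16, 5, -17]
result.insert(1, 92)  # [16, 92, 16, 5, -17]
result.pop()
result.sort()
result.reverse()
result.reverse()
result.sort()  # [5, 16, 16, 92]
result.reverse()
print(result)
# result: [92, 16, 16, 5]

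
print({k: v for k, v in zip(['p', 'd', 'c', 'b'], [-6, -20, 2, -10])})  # {'p': -6, 'd': -20, 'c': 2, 'b': -10}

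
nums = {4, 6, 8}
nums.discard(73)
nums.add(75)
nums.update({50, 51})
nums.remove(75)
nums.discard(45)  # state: {4, 6, 8, 50, 51}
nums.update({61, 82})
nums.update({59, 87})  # {4, 6, 8, 50, 51, 59, 61, 82, 87}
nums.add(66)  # {4, 6, 8, 50, 51, 59, 61, 66, 82, 87}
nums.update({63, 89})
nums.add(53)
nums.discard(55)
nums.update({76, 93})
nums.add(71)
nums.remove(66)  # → {4, 6, 8, 50, 51, 53, 59, 61, 63, 71, 76, 82, 87, 89, 93}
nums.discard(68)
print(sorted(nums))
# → [4, 6, 8, 50, 51, 53, 59, 61, 63, 71, 76, 82, 87, 89, 93]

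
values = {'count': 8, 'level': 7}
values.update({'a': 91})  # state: {'count': 8, 'level': 7, 'a': 91}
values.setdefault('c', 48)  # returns 48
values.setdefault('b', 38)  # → 38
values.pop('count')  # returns 8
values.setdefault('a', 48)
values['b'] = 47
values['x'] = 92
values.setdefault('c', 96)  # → 48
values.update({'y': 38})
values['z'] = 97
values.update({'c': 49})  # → {'level': 7, 'a': 91, 'c': 49, 'b': 47, 'x': 92, 'y': 38, 'z': 97}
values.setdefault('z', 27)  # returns 97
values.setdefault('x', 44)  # 92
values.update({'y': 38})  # {'level': 7, 'a': 91, 'c': 49, 'b': 47, 'x': 92, 'y': 38, 'z': 97}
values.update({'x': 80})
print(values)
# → {'level': 7, 'a': 91, 'c': 49, 'b': 47, 'x': 80, 'y': 38, 'z': 97}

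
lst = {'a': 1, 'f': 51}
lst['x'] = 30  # {'a': 1, 'f': 51, 'x': 30}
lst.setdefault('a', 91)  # 1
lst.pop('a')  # 1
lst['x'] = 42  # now {'f': 51, 'x': 42}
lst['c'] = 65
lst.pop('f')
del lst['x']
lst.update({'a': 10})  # {'c': 65, 'a': 10}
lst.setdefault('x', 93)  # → 93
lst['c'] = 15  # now {'c': 15, 'a': 10, 'x': 93}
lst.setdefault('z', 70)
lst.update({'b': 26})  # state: {'c': 15, 'a': 10, 'x': 93, 'z': 70, 'b': 26}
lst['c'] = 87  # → {'c': 87, 'a': 10, 'x': 93, 'z': 70, 'b': 26}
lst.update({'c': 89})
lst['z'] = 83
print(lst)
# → {'c': 89, 'a': 10, 'x': 93, 'z': 83, 'b': 26}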